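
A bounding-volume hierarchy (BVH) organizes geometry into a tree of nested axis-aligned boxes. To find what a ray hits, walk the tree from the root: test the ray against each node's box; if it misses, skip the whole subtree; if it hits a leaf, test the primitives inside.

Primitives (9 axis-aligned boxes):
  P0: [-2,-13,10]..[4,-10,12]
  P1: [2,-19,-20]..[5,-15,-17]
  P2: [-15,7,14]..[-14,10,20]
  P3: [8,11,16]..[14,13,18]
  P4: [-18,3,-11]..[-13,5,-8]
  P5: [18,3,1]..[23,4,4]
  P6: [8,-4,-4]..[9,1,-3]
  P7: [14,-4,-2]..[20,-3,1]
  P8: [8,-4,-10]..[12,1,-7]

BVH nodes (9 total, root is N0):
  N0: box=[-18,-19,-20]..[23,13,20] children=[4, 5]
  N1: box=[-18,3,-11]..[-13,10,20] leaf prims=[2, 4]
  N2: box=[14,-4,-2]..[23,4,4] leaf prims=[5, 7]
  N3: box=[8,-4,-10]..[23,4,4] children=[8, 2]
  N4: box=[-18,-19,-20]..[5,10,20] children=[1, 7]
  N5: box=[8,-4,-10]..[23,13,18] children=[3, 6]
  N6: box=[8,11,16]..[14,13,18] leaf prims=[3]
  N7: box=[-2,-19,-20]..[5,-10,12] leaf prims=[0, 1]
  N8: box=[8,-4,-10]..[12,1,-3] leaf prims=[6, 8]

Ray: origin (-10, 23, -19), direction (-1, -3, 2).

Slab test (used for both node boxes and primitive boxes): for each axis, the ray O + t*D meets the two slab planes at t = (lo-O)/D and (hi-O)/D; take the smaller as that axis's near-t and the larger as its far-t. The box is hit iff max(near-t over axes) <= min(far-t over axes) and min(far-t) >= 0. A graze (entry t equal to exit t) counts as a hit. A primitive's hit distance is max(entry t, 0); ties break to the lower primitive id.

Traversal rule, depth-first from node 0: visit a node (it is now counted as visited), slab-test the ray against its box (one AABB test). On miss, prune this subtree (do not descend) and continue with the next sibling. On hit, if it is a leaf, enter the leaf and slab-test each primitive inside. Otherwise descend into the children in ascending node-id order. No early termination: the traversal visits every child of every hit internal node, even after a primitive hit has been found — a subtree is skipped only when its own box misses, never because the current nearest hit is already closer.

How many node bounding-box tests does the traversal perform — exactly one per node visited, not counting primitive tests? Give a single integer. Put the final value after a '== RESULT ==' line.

Traverse from the root:
N0 x:[-33,8] y:[10/3,14] z:[-1/2,39/2] -> hit [10/3,8], descend [4, 5]
  N4 x:[-15,8] y:[13/3,14] z:[-1/2,39/2] -> hit [13/3,8], descend [1, 7]
    N1 x:[3,8] y:[13/3,20/3] z:[4,39/2] -> hit [13/3,20/3] leaf, test {P2(miss), P4(miss)}
    N7 x:[-15,-8] y:[11,14] z:[-1/2,31/2] -> miss, prune
  N5 x:[-33,-18] y:[10/3,9] z:[9/2,37/2] -> miss, prune

Summary -> nodes [0, 4, 1, 7, 5]; box-tests=5; leaf-entries=1; first=miss

== RESULT ==
5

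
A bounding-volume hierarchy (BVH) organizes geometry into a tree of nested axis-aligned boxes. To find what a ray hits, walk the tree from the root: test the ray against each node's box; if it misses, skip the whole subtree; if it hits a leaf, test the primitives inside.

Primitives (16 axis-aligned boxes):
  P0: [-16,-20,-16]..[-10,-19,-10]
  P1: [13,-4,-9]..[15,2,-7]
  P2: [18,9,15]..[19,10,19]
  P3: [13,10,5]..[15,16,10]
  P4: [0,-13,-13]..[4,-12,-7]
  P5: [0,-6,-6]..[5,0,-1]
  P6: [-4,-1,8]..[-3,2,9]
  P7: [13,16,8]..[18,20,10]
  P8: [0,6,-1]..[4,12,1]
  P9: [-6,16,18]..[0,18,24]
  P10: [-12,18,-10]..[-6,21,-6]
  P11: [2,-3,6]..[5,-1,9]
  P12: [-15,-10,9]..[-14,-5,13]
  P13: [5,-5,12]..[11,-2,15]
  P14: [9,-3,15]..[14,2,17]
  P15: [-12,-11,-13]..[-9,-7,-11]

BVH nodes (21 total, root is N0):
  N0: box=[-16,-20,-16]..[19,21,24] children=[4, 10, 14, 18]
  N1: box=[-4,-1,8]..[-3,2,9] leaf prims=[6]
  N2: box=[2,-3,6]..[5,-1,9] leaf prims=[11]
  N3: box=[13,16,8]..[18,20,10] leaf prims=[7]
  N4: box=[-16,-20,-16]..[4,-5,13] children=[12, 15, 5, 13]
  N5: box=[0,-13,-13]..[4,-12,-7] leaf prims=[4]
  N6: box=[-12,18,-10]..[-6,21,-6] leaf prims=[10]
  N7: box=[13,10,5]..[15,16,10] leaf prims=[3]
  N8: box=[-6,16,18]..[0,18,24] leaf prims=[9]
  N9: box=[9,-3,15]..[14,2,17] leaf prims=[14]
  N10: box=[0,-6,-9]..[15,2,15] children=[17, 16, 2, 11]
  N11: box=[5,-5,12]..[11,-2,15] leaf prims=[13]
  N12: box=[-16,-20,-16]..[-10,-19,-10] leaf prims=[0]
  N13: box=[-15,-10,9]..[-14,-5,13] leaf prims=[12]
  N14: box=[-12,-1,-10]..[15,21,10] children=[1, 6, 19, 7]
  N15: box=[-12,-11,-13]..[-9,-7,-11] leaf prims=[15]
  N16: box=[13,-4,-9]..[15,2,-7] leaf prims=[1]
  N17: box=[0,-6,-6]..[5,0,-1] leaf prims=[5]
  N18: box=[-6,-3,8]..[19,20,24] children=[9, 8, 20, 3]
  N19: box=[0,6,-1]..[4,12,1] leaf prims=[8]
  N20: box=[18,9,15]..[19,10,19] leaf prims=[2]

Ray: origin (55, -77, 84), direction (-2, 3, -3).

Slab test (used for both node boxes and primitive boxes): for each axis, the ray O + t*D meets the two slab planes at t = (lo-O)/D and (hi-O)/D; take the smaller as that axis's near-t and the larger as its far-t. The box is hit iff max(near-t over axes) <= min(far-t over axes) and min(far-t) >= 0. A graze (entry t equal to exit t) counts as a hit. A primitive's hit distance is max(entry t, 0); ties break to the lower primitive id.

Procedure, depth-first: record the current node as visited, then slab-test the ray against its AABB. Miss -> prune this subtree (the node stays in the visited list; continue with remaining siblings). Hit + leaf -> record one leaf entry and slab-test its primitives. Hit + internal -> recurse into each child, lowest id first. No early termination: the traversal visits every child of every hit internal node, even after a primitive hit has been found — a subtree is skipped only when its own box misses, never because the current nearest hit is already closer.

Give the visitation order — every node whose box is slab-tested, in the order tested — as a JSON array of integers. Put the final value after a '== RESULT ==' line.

Trace the traversal:
N0 x:[18,71/2] y:[19,98/3] z:[20,100/3] -> hit [20,98/3], descend [4, 10, 14, 18]
  N4 x:[51/2,71/2] y:[19,24] z:[71/3,100/3] -> miss, prune
  N10 x:[20,55/2] y:[71/3,79/3] z:[23,31] -> hit [71/3,79/3], descend [2, 11, 16, 17]
    N2 x:[25,53/2] y:[74/3,76/3] z:[25,26] -> hit [25,76/3] leaf, test {P11@t=25}
    N11 x:[22,25] y:[24,25] z:[23,24] -> hit [24,24] leaf, test {P13@t=24}
    N16 x:[20,21] y:[73/3,79/3] z:[91/3,31] -> miss, prune
    N17 x:[25,55/2] y:[71/3,77/3] z:[85/3,30] -> miss, prune
  N14 x:[20,67/2] y:[76/3,98/3] z:[74/3,94/3] -> hit [76/3,94/3], descend [1, 6, 7, 19]
    N1 x:[29,59/2] y:[76/3,79/3] z:[25,76/3] -> miss, prune
    N6 x:[61/2,67/2] y:[95/3,98/3] z:[30,94/3] -> miss, prune
    N7 x:[20,21] y:[29,31] z:[74/3,79/3] -> miss, prune
    N19 x:[51/2,55/2] y:[83/3,89/3] z:[83/3,85/3] -> miss, prune
  N18 x:[18,61/2] y:[74/3,97/3] z:[20,76/3] -> hit [74/3,76/3], descend [3, 8, 9, 20]
    N3 x:[37/2,21] y:[31,97/3] z:[74/3,76/3] -> miss, prune
    N8 x:[55/2,61/2] y:[31,95/3] z:[20,22] -> miss, prune
    N9 x:[41/2,23] y:[74/3,79/3] z:[67/3,23] -> miss, prune
    N20 x:[18,37/2] y:[86/3,29] z:[65/3,23] -> miss, prune

Visited [0, 4, 10, 2, 11, 16, 17, 14, 1, 6, 7, 19, 18, 3, 8, 9, 20]. Tests: 17 box, 2 leaf. Nearest: P13.

== RESULT ==
[0, 4, 10, 2, 11, 16, 17, 14, 1, 6, 7, 19, 18, 3, 8, 9, 20]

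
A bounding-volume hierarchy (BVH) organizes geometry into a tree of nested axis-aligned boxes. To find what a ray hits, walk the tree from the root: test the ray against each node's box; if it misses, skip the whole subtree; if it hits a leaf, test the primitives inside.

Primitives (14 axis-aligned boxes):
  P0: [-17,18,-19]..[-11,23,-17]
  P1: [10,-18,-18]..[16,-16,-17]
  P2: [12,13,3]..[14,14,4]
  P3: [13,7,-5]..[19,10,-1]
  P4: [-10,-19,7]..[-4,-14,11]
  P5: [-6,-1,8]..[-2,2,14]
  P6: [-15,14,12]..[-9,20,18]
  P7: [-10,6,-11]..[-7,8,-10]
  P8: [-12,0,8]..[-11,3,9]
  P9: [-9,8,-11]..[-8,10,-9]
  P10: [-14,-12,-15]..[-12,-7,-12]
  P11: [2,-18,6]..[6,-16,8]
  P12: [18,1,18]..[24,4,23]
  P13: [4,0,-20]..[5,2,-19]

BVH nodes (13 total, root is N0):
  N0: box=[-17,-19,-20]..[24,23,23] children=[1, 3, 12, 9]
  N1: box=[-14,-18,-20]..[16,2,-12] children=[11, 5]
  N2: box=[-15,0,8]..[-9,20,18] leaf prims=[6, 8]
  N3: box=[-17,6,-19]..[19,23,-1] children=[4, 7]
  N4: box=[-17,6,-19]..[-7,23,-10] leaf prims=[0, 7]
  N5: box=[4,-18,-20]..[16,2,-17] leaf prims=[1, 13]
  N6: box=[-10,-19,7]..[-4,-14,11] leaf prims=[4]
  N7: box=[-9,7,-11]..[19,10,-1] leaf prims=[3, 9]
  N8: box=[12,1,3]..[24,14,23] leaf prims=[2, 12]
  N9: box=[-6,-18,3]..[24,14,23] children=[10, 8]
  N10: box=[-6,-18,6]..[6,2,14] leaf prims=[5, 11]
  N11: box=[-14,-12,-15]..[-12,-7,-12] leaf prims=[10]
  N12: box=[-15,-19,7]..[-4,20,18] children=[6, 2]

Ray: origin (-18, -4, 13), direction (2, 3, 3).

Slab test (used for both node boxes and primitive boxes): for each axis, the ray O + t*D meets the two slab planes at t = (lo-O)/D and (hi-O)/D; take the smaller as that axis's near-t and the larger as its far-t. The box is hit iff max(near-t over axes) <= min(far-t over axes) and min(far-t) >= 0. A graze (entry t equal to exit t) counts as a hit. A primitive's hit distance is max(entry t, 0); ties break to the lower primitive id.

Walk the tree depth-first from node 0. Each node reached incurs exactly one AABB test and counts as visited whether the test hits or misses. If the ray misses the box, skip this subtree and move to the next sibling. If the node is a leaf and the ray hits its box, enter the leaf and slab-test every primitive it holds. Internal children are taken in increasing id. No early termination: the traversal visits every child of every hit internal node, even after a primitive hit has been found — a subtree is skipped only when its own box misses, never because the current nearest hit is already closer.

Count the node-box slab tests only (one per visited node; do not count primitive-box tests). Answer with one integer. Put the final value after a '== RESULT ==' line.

Trace the traversal:
N0 x:[1/2,21] y:[-5,9] z:[-11,10/3] -> hit [1/2,10/3], descend [1, 3, 9, 12]
  N1 x:[2,17] y:[-14/3,2] z:[-11,-25/3] -> miss, prune
  N3 x:[1/2,37/2] y:[10/3,9] z:[-32/3,-14/3] -> miss, prune
  N9 x:[6,21] y:[-14/3,6] z:[-10/3,10/3] -> miss, prune
  N12 x:[3/2,7] y:[-5,8] z:[-2,5/3] -> hit [3/2,5/3], descend [2, 6]
    N2 x:[3/2,9/2] y:[4/3,8] z:[-5/3,5/3] -> hit [3/2,5/3] leaf, test {P6(miss), P8(miss)}
    N6 x:[4,7] y:[-5,-10/3] z:[-2,-2/3] -> miss, prune

7 AABB tests over nodes [0, 1, 3, 9, 12, 2, 6]; 1 leaf entered; closest miss.

== RESULT ==
7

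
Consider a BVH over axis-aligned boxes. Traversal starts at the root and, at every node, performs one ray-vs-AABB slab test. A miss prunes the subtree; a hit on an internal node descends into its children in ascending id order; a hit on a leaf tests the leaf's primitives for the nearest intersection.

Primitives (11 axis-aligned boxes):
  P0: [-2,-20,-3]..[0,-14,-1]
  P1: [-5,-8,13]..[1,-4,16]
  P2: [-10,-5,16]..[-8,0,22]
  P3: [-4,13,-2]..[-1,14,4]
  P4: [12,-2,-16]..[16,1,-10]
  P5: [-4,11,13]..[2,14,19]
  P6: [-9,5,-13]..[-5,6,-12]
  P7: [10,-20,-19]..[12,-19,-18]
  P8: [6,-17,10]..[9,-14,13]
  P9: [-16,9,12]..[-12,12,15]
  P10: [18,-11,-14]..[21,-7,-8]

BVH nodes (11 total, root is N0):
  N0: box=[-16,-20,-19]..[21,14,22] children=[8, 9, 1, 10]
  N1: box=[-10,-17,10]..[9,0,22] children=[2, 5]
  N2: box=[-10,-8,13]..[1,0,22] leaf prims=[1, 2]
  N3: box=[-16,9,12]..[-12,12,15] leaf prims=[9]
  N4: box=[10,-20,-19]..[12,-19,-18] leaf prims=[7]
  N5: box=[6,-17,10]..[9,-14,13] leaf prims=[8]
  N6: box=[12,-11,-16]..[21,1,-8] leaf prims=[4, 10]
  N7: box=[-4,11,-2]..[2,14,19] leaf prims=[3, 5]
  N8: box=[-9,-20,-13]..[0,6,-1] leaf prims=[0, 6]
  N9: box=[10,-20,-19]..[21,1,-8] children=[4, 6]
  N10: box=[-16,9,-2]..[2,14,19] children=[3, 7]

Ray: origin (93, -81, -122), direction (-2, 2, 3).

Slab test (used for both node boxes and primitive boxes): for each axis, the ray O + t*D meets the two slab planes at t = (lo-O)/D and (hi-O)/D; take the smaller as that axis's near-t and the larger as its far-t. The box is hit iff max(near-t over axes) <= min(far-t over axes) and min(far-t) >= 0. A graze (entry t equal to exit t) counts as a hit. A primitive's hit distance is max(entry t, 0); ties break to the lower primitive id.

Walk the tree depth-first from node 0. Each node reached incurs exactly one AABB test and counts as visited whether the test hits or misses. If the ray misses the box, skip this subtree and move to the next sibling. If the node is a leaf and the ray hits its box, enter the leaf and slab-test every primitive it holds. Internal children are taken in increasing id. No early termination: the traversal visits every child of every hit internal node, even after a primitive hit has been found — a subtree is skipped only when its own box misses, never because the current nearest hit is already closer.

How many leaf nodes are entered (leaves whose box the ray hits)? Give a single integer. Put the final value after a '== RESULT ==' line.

Trace the traversal:
N0 x:[36,109/2] y:[61/2,95/2] z:[103/3,48] -> hit [36,95/2], descend [1, 8, 9, 10]
  N1 x:[42,103/2] y:[32,81/2] z:[44,48] -> miss, prune
  N8 x:[93/2,51] y:[61/2,87/2] z:[109/3,121/3] -> miss, prune
  N9 x:[36,83/2] y:[61/2,41] z:[103/3,38] -> hit [36,38], descend [4, 6]
    N4 x:[81/2,83/2] y:[61/2,31] z:[103/3,104/3] -> miss, prune
    N6 x:[36,81/2] y:[35,41] z:[106/3,38] -> hit [36,38] leaf, test {P4(miss), P10@t=36}
  N10 x:[91/2,109/2] y:[45,95/2] z:[40,47] -> hit [91/2,47], descend [3, 7]
    N3 x:[105/2,109/2] y:[45,93/2] z:[134/3,137/3] -> miss, prune
    N7 x:[91/2,97/2] y:[46,95/2] z:[40,47] -> hit [46,47] leaf, test {P3(miss), P5@t=46}

Summary -> nodes [0, 1, 8, 9, 4, 6, 10, 3, 7]; box-tests=9; leaf-entries=2; first=P10

== RESULT ==
2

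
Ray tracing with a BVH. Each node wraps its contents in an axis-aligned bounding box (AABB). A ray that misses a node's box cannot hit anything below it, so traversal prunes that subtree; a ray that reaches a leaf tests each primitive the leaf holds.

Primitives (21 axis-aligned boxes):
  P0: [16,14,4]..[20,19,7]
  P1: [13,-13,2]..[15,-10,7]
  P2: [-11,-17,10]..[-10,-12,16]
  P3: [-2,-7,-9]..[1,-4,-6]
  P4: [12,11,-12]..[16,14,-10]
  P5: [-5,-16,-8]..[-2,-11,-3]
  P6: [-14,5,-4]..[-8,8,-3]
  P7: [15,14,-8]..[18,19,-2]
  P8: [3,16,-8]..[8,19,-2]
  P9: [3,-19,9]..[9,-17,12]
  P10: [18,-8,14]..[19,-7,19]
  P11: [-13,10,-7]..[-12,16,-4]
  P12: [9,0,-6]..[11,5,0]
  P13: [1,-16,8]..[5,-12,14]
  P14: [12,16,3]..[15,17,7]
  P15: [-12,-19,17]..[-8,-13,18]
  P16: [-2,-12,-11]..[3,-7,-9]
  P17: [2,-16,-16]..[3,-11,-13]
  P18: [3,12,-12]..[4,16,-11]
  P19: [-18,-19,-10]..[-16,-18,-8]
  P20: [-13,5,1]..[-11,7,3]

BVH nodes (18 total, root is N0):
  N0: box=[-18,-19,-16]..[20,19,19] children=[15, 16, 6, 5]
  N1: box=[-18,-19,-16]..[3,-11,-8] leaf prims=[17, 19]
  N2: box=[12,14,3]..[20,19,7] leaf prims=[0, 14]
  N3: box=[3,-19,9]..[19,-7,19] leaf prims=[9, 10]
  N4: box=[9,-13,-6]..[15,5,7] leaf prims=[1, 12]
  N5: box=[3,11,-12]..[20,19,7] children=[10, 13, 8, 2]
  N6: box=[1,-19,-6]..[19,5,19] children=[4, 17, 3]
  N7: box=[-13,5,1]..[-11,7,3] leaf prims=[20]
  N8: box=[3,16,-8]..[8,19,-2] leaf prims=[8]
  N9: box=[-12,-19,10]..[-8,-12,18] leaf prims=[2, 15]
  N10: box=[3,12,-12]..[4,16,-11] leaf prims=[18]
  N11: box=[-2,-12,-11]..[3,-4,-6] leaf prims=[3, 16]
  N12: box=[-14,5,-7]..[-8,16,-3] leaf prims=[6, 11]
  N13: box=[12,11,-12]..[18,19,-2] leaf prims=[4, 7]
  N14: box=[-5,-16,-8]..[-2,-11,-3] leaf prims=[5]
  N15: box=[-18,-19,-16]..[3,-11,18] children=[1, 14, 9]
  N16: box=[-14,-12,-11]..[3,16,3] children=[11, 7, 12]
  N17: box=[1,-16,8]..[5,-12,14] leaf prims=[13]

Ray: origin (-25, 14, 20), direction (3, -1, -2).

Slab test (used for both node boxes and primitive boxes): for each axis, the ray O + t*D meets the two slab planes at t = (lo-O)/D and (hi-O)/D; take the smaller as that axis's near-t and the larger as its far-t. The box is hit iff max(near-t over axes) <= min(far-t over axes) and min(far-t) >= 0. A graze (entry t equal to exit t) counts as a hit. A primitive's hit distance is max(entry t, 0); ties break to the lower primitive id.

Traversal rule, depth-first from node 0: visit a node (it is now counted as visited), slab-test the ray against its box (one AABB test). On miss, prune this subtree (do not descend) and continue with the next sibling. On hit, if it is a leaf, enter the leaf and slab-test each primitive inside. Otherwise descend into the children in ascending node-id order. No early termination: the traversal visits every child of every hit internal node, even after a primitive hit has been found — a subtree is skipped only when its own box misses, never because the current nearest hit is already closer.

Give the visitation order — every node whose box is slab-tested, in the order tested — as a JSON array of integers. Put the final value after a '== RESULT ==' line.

Trace the traversal:
N0 x:[7/3,15] y:[-5,33] z:[1/2,18] -> hit [7/3,15], descend [5, 6, 15, 16]
  N5 x:[28/3,15] y:[-5,3] z:[13/2,16] -> miss, prune
  N6 x:[26/3,44/3] y:[9,33] z:[1/2,13] -> hit [9,13], descend [3, 4, 17]
    N3 x:[28/3,44/3] y:[21,33] z:[1/2,11/2] -> miss, prune
    N4 x:[34/3,40/3] y:[9,27] z:[13/2,13] -> hit [34/3,13] leaf, test {P1(miss), P12@t=34/3}
    N17 x:[26/3,10] y:[26,30] z:[3,6] -> miss, prune
  N15 x:[7/3,28/3] y:[25,33] z:[1,18] -> miss, prune
  N16 x:[11/3,28/3] y:[-2,26] z:[17/2,31/2] -> hit [17/2,28/3], descend [7, 11, 12]
    N7 x:[4,14/3] y:[7,9] z:[17/2,19/2] -> miss, prune
    N11 x:[23/3,28/3] y:[18,26] z:[13,31/2] -> miss, prune
    N12 x:[11/3,17/3] y:[-2,9] z:[23/2,27/2] -> miss, prune

Visited [0, 5, 6, 3, 4, 17, 15, 16, 7, 11, 12]. Tests: 11 box, 1 leaf. Nearest: P12.

== RESULT ==
[0, 5, 6, 3, 4, 17, 15, 16, 7, 11, 12]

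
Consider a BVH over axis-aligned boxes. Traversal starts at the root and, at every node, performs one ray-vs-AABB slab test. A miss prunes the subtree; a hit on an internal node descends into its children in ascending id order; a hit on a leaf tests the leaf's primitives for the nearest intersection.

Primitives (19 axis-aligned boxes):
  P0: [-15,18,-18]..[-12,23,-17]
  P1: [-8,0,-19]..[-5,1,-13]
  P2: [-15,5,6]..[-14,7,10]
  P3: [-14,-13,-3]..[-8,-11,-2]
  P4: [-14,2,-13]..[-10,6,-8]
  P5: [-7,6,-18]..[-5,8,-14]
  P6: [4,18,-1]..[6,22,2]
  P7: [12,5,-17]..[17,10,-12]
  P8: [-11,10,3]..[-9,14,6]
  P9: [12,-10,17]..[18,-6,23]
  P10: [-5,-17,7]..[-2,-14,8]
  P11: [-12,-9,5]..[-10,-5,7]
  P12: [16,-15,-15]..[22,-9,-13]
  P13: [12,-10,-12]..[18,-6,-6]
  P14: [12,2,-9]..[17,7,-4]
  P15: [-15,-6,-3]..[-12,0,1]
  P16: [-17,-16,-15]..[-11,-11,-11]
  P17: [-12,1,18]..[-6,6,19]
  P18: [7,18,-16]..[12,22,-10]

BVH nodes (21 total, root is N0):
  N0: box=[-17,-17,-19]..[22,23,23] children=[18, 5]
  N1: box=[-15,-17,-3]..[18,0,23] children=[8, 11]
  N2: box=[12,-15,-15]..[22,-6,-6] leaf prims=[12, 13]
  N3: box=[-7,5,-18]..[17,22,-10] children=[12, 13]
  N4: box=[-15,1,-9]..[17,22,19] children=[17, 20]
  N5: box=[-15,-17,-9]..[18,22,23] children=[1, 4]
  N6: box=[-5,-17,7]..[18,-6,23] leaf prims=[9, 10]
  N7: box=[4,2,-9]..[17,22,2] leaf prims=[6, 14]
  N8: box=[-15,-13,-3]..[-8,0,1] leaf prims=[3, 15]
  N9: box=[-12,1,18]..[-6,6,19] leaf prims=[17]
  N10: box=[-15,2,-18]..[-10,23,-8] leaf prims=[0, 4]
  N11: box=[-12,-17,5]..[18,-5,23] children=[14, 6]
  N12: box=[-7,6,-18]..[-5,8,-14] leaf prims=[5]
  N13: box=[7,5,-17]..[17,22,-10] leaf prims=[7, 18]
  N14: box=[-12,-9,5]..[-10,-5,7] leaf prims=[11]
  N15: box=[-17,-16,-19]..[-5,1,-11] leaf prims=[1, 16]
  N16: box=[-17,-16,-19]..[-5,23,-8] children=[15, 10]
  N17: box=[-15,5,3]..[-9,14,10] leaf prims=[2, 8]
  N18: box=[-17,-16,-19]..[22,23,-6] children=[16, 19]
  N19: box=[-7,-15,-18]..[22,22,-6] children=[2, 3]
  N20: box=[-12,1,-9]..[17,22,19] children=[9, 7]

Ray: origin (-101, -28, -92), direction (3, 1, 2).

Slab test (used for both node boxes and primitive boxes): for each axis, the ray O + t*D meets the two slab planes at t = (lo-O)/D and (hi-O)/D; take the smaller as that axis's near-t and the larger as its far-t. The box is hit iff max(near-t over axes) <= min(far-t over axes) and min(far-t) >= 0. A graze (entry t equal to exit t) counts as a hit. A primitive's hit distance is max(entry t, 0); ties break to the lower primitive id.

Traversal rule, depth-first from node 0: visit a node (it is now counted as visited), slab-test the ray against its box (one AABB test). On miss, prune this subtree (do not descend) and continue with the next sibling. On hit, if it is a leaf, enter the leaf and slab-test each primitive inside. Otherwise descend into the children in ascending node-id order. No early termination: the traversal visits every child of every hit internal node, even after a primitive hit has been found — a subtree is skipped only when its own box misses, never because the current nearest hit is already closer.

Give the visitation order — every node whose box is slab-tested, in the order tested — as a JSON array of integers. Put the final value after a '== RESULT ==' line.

Traverse from the root:
N0 x:[28,41] y:[11,51] z:[73/2,115/2] -> hit [73/2,41], descend [5, 18]
  N5 x:[86/3,119/3] y:[11,50] z:[83/2,115/2] -> miss, prune
  N18 x:[28,41] y:[12,51] z:[73/2,43] -> hit [73/2,41], descend [16, 19]
    N16 x:[28,32] y:[12,51] z:[73/2,42] -> miss, prune
    N19 x:[94/3,41] y:[13,50] z:[37,43] -> hit [37,41], descend [2, 3]
      N2 x:[113/3,41] y:[13,22] z:[77/2,43] -> miss, prune
      N3 x:[94/3,118/3] y:[33,50] z:[37,41] -> hit [37,118/3], descend [12, 13]
        N12 x:[94/3,32] y:[34,36] z:[37,39] -> miss, prune
        N13 x:[36,118/3] y:[33,50] z:[75/2,41] -> hit [75/2,118/3] leaf, test {P7@t=113/3, P18(miss)}

Visited [0, 5, 18, 16, 19, 2, 3, 12, 13]. Tests: 9 box, 1 leaf. Nearest: P7.

== RESULT ==
[0, 5, 18, 16, 19, 2, 3, 12, 13]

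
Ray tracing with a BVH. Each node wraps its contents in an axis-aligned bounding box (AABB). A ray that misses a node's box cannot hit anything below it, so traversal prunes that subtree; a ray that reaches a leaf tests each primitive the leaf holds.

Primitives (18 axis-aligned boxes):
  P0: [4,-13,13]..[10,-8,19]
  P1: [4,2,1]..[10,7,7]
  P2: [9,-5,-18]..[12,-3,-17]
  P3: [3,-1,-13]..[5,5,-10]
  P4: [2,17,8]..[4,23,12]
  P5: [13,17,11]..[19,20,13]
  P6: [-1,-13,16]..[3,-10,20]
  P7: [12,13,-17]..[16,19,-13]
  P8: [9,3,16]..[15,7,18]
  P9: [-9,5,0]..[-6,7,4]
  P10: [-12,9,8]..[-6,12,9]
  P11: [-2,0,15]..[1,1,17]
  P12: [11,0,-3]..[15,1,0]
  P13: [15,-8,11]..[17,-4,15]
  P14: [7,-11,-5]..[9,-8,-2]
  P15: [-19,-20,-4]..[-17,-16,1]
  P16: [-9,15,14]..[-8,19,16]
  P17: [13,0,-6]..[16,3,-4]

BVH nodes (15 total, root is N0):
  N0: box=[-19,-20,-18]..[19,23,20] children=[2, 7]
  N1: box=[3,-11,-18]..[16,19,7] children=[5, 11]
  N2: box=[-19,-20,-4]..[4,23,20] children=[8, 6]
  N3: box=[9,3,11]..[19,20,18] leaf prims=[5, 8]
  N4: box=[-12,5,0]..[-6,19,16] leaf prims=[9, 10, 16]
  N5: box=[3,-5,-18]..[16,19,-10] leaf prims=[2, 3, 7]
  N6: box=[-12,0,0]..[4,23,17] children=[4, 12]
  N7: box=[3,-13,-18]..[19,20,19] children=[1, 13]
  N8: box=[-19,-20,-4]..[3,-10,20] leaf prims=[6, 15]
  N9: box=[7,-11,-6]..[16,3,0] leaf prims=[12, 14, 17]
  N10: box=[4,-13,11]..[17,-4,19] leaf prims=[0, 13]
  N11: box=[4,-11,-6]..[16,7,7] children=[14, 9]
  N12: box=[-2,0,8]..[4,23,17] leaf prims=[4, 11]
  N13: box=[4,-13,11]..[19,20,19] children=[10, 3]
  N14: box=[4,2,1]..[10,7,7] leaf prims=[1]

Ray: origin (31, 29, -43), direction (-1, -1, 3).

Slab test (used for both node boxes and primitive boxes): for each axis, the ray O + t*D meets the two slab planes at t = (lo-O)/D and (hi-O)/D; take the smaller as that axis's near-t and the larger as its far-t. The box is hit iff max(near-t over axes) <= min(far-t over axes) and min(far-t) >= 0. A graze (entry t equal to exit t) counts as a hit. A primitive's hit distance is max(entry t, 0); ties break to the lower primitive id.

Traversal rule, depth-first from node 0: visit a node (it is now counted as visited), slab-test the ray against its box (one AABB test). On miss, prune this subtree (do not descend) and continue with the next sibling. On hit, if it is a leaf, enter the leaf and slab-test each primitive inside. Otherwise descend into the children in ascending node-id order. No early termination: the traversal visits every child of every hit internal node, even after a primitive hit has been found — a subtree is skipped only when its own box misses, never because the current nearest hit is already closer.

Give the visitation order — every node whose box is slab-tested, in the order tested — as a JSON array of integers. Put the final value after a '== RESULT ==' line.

Trace the traversal:
N0 x:[12,50] y:[6,49] z:[25/3,21] -> hit [12,21], descend [2, 7]
  N2 x:[27,50] y:[6,49] z:[13,21] -> miss, prune
  N7 x:[12,28] y:[9,42] z:[25/3,62/3] -> hit [12,62/3], descend [1, 13]
    N1 x:[15,28] y:[10,40] z:[25/3,50/3] -> hit [15,50/3], descend [5, 11]
      N5 x:[15,28] y:[10,34] z:[25/3,11] -> miss, prune
      N11 x:[15,27] y:[22,40] z:[37/3,50/3] -> miss, prune
    N13 x:[12,27] y:[9,42] z:[18,62/3] -> hit [18,62/3], descend [3, 10]
      N3 x:[12,22] y:[9,26] z:[18,61/3] -> hit [18,61/3] leaf, test {P5(miss), P8(miss)}
      N10 x:[14,27] y:[33,42] z:[18,62/3] -> miss, prune

9 AABB tests over nodes [0, 2, 7, 1, 5, 11, 13, 3, 10]; 1 leaf entered; closest miss.

== RESULT ==
[0, 2, 7, 1, 5, 11, 13, 3, 10]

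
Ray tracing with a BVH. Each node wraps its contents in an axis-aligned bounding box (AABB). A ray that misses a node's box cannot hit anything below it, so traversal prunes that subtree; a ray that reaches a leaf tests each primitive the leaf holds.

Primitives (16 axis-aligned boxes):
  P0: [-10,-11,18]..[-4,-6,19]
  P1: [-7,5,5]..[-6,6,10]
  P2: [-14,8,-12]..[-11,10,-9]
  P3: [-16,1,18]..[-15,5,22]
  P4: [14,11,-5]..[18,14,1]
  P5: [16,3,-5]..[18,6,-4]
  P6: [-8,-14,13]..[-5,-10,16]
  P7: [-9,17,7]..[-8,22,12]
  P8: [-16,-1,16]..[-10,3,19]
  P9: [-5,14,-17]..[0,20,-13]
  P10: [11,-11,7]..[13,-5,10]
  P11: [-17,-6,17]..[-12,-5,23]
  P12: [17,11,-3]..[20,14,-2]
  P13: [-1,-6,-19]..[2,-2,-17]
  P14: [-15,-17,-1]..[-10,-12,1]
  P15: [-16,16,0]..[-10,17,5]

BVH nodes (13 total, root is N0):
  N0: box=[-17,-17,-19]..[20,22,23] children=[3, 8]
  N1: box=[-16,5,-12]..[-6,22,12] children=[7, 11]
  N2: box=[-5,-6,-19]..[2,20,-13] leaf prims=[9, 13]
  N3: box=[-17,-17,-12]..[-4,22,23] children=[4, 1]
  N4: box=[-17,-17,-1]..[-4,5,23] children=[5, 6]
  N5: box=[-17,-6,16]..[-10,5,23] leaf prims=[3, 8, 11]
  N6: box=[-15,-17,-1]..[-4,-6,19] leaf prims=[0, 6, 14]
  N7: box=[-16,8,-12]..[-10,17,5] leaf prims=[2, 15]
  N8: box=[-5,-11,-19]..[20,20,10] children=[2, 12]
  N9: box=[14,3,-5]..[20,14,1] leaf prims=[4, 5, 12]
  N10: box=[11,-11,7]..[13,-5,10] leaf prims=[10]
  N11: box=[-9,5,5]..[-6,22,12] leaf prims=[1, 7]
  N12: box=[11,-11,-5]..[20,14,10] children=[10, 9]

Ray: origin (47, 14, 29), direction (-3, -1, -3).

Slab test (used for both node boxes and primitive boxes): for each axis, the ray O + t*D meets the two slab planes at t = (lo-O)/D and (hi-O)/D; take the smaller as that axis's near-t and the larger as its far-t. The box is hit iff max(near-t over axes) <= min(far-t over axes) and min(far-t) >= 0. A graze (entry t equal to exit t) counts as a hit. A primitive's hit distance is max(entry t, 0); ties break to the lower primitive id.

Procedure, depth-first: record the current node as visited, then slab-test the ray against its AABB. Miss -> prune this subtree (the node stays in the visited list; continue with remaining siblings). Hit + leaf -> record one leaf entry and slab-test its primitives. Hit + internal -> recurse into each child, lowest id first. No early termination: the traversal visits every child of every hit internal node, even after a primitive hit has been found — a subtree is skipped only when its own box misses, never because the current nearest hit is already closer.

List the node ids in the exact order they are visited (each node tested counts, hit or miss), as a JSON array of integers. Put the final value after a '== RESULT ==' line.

Trace the traversal:
N0 x:[9,64/3] y:[-8,31] z:[2,16] -> hit [9,16], descend [3, 8]
  N3 x:[17,64/3] y:[-8,31] z:[2,41/3] -> miss, prune
  N8 x:[9,52/3] y:[-6,25] z:[19/3,16] -> hit [9,16], descend [2, 12]
    N2 x:[15,52/3] y:[-6,20] z:[14,16] -> hit [15,16] leaf, test {P9(miss), P13@t=16}
    N12 x:[9,12] y:[0,25] z:[19/3,34/3] -> hit [9,34/3], descend [9, 10]
      N9 x:[9,11] y:[0,11] z:[28/3,34/3] -> hit [28/3,11] leaf, test {P4(miss), P5(miss), P12(miss)}
      N10 x:[34/3,12] y:[19,25] z:[19/3,22/3] -> miss, prune

Visited [0, 3, 8, 2, 12, 9, 10]. Tests: 7 box, 2 leaf. Nearest: P13.

== RESULT ==
[0, 3, 8, 2, 12, 9, 10]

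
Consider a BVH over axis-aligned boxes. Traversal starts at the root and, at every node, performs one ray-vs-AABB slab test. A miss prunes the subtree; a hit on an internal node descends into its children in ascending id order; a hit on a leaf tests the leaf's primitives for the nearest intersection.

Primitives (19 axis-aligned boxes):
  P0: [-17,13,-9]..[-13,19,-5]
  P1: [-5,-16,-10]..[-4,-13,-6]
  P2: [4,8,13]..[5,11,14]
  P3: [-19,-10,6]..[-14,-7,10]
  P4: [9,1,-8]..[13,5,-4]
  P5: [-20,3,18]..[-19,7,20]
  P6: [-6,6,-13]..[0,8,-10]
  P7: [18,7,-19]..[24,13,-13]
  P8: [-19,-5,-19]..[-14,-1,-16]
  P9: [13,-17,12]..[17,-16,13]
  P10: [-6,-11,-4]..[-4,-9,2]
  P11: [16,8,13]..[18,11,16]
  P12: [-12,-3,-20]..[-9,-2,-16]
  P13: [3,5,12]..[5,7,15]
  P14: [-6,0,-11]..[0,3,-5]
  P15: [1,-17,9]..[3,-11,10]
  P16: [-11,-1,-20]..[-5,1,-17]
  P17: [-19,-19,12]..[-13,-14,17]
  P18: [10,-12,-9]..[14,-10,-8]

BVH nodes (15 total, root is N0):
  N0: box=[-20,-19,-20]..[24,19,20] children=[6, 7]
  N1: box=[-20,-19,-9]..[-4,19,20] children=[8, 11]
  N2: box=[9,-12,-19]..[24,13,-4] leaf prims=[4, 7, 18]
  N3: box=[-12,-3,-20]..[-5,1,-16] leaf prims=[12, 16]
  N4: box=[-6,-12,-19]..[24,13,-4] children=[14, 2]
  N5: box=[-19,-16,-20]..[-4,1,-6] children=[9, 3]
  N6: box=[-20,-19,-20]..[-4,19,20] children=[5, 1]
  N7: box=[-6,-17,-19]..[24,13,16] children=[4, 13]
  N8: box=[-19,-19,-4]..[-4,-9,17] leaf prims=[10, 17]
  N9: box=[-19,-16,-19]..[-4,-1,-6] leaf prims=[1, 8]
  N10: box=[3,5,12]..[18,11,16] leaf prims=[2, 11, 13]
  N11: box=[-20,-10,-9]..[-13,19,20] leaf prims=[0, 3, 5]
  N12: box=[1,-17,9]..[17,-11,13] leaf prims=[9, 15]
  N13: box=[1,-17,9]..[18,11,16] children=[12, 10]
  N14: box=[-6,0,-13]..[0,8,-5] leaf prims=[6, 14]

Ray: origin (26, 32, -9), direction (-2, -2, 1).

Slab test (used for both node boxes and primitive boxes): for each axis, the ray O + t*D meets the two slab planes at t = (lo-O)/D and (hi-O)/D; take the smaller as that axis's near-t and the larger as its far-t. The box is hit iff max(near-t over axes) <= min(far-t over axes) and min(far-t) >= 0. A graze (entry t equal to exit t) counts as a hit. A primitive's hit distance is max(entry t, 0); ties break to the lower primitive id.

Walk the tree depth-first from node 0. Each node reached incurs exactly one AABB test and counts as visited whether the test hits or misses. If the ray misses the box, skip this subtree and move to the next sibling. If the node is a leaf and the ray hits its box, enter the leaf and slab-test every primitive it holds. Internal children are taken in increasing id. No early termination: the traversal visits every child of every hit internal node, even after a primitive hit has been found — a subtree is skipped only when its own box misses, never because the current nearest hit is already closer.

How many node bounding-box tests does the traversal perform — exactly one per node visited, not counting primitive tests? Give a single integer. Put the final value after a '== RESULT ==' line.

Traverse from the root:
N0 x:[1,23] y:[13/2,51/2] z:[-11,29] -> hit [13/2,23], descend [6, 7]
  N6 x:[15,23] y:[13/2,51/2] z:[-11,29] -> hit [15,23], descend [1, 5]
    N1 x:[15,23] y:[13/2,51/2] z:[0,29] -> hit [15,23], descend [8, 11]
      N8 x:[15,45/2] y:[41/2,51/2] z:[5,26] -> hit [41/2,45/2] leaf, test {P10(miss), P17(miss)}
      N11 x:[39/2,23] y:[13/2,21] z:[0,29] -> hit [39/2,21] leaf, test {P0(miss), P3(miss), P5(miss)}
    N5 x:[15,45/2] y:[31/2,24] z:[-11,3] -> miss, prune
  N7 x:[1,16] y:[19/2,49/2] z:[-10,25] -> hit [19/2,16], descend [4, 13]
    N4 x:[1,16] y:[19/2,22] z:[-10,5] -> miss, prune
    N13 x:[4,25/2] y:[21/2,49/2] z:[18,25] -> miss, prune

Visited [0, 6, 1, 8, 11, 5, 7, 4, 13]. Tests: 9 box, 2 leaf. Nearest: miss.

== RESULT ==
9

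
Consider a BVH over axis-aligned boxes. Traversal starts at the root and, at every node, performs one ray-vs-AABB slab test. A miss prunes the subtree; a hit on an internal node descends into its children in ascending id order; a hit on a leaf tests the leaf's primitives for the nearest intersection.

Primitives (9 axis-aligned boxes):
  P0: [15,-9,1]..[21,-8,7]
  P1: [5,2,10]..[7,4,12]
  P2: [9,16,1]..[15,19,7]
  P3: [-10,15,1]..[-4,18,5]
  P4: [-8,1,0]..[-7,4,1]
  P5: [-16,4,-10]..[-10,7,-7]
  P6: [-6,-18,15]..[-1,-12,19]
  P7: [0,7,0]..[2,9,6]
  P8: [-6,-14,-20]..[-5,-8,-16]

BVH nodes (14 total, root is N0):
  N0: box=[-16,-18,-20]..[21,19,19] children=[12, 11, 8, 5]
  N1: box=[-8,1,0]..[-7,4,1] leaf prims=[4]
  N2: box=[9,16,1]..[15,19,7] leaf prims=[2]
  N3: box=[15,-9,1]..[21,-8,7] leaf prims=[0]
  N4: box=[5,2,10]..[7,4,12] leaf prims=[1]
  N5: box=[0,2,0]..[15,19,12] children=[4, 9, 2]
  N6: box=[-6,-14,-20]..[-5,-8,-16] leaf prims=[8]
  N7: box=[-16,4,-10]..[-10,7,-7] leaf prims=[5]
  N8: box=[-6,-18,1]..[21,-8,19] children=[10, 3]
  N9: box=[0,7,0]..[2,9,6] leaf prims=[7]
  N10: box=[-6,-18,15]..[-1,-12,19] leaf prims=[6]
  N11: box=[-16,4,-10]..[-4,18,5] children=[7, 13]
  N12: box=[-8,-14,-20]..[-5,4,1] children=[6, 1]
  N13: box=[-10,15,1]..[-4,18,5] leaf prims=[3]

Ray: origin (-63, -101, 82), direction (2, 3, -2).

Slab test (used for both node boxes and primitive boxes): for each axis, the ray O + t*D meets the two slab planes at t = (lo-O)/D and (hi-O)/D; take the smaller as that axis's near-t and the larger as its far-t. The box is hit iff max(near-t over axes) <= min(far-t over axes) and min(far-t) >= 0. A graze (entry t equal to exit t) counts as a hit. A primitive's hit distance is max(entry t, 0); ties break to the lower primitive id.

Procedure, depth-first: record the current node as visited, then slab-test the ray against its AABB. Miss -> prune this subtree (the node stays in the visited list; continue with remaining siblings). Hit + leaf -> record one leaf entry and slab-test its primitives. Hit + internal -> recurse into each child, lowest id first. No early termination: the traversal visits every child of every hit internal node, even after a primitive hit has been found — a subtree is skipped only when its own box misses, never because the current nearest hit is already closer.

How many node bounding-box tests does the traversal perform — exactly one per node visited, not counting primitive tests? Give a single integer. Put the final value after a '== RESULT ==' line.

Walk:
N0 x:[47/2,42] y:[83/3,40] z:[63/2,51] -> hit [63/2,40], descend [5, 8, 11, 12]
  N5 x:[63/2,39] y:[103/3,40] z:[35,41] -> hit [35,39], descend [2, 4, 9]
    N2 x:[36,39] y:[39,40] z:[75/2,81/2] -> hit [39,39] leaf, test {P2@t=39}
    N4 x:[34,35] y:[103/3,35] z:[35,36] -> hit [35,35] leaf, test {P1@t=35}
    N9 x:[63/2,65/2] y:[36,110/3] z:[38,41] -> miss, prune
  N8 x:[57/2,42] y:[83/3,31] z:[63/2,81/2] -> miss, prune
  N11 x:[47/2,59/2] y:[35,119/3] z:[77/2,46] -> miss, prune
  N12 x:[55/2,29] y:[29,35] z:[81/2,51] -> miss, prune

Summary -> nodes [0, 5, 2, 4, 9, 8, 11, 12]; box-tests=8; leaf-entries=2; first=P1

== RESULT ==
8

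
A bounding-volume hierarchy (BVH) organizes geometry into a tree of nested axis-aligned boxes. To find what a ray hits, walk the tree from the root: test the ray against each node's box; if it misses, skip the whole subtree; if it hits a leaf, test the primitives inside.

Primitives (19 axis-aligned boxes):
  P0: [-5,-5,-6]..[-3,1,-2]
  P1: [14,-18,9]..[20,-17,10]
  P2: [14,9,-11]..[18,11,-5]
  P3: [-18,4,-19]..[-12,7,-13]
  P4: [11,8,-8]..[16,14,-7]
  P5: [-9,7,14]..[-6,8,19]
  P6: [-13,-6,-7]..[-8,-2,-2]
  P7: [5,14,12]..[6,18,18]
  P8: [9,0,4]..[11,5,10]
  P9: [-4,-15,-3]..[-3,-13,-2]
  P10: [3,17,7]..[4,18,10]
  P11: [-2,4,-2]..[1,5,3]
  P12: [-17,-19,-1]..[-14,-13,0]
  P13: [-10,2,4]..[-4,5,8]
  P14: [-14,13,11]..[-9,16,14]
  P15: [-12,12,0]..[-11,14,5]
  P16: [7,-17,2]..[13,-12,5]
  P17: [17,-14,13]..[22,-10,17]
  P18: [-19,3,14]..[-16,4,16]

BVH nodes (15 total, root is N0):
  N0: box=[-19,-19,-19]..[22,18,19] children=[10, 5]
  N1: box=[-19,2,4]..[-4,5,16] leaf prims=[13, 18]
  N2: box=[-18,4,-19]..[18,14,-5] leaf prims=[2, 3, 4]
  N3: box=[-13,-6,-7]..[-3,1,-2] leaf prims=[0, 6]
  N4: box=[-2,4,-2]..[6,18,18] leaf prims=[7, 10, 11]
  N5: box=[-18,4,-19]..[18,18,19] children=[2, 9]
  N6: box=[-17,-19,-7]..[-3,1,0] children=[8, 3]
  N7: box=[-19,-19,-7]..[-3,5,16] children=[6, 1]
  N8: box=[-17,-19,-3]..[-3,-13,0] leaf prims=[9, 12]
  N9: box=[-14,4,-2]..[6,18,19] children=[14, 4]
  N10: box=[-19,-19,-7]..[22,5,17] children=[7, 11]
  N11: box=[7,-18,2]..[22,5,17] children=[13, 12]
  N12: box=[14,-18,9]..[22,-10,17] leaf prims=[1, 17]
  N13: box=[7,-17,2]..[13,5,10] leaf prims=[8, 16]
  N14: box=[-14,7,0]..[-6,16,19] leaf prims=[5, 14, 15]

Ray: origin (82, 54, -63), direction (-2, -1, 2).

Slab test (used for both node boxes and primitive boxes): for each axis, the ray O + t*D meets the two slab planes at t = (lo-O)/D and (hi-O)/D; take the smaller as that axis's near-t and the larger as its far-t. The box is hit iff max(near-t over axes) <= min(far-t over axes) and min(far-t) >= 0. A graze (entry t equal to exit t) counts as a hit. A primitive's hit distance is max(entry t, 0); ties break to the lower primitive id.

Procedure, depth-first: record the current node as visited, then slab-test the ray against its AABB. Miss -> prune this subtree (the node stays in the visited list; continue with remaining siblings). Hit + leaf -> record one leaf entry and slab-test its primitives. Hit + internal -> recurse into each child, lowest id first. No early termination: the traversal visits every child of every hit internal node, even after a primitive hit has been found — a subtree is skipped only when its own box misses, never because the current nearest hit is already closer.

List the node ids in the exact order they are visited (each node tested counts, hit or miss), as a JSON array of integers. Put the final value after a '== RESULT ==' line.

Walk:
N0 x:[30,101/2] y:[36,73] z:[22,41] -> hit [36,41], descend [5, 10]
  N5 x:[32,50] y:[36,50] z:[22,41] -> hit [36,41], descend [2, 9]
    N2 x:[32,50] y:[40,50] z:[22,29] -> miss, prune
    N9 x:[38,48] y:[36,50] z:[61/2,41] -> hit [38,41], descend [4, 14]
      N4 x:[38,42] y:[36,50] z:[61/2,81/2] -> hit [38,81/2] leaf, test {P7@t=38, P10(miss), P11(miss)}
      N14 x:[44,48] y:[38,47] z:[63/2,41] -> miss, prune
  N10 x:[30,101/2] y:[49,73] z:[28,40] -> miss, prune

Visited [0, 5, 2, 9, 4, 14, 10]. Tests: 7 box, 1 leaf. Nearest: P7.

== RESULT ==
[0, 5, 2, 9, 4, 14, 10]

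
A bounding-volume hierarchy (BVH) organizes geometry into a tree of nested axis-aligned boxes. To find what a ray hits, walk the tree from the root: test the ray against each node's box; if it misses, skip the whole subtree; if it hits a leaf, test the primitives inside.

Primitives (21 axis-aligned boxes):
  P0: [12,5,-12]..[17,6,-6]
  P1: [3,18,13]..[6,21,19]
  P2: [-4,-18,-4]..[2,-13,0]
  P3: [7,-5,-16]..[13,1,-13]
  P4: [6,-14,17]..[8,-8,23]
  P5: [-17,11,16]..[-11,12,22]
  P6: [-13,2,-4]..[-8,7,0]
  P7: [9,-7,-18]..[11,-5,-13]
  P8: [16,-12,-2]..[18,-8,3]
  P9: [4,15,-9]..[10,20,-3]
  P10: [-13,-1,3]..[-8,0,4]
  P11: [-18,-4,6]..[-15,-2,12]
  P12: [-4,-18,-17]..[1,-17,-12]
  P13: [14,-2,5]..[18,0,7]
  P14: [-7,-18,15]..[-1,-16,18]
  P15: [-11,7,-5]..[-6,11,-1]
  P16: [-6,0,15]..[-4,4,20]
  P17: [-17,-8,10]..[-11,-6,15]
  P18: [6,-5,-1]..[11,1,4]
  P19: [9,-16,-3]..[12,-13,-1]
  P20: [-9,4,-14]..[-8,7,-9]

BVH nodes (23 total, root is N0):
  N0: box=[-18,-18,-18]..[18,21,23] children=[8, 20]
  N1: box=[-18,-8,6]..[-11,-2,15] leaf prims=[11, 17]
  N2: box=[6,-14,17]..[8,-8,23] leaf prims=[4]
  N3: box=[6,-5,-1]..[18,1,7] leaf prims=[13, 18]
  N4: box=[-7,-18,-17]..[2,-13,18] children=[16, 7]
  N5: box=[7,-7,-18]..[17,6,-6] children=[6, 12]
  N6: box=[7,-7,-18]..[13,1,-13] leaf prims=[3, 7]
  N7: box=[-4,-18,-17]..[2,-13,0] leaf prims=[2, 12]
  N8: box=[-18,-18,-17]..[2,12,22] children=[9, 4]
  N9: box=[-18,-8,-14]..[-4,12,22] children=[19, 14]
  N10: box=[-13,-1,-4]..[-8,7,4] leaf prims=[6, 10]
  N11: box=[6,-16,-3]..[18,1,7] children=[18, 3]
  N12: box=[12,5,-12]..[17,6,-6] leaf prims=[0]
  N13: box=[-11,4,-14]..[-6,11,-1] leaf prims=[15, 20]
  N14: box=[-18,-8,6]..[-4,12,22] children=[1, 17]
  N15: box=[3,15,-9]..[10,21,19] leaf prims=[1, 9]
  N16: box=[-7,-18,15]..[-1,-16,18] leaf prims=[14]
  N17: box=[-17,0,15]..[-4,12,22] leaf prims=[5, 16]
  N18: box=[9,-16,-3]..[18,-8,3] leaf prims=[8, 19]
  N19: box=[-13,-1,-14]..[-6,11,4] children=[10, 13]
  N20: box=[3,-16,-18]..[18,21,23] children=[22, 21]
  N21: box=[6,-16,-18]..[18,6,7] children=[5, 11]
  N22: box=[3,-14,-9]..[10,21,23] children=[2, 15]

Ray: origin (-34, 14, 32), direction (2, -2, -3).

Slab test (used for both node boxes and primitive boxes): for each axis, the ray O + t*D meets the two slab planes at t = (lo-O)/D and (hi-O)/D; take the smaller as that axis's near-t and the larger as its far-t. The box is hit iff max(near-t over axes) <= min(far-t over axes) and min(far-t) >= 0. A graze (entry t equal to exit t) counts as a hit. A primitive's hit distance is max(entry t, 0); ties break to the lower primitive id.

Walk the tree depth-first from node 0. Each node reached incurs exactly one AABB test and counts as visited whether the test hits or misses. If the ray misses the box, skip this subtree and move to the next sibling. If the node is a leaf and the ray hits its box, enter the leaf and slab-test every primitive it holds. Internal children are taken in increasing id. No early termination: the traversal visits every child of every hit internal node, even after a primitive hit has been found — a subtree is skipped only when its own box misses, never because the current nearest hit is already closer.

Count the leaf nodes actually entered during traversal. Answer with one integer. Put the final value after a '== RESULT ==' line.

Walk:
N0 x:[8,26] y:[-7/2,16] z:[3,50/3] -> hit [8,16], descend [8, 20]
  N8 x:[8,18] y:[1,16] z:[10/3,49/3] -> hit [8,16], descend [4, 9]
    N4 x:[27/2,18] y:[27/2,16] z:[14/3,49/3] -> hit [27/2,16], descend [7, 16]
      N7 x:[15,18] y:[27/2,16] z:[32/3,49/3] -> hit [15,16] leaf, test {P2(miss), P12@t=31/2}
      N16 x:[27/2,33/2] y:[15,16] z:[14/3,17/3] -> miss, prune
    N9 x:[8,15] y:[1,11] z:[10/3,46/3] -> hit [8,11], descend [14, 19]
      N14 x:[8,15] y:[1,11] z:[10/3,26/3] -> hit [8,26/3], descend [1, 17]
        N1 x:[8,23/2] y:[8,11] z:[17/3,26/3] -> hit [8,26/3] leaf, test {P11@t=8, P17(miss)}
        N17 x:[17/2,15] y:[1,7] z:[10/3,17/3] -> miss, prune
      N19 x:[21/2,14] y:[3/2,15/2] z:[28/3,46/3] -> miss, prune
  N20 x:[37/2,26] y:[-7/2,15] z:[3,50/3] -> miss, prune

Visited [0, 8, 4, 7, 16, 9, 14, 1, 17, 19, 20]. Tests: 11 box, 2 leaf. Nearest: P11.

== RESULT ==
2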